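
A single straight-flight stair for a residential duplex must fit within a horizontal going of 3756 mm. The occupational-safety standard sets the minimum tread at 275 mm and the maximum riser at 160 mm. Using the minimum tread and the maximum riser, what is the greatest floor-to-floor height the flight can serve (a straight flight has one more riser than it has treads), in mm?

2240 mm

Treads that fit: ⌊3756 / 275⌋ = 13.
Risers = treads + 1 = 14.
Maximum height = 14 × 160 = 2240 mm.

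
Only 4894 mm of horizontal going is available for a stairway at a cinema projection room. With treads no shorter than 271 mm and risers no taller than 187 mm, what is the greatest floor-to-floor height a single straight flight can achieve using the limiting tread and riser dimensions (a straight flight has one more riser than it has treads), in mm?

3553 mm

Treads that fit: ⌊4894 / 271⌋ = 18.
Risers = treads + 1 = 19.
Maximum height = 19 × 187 = 3553 mm.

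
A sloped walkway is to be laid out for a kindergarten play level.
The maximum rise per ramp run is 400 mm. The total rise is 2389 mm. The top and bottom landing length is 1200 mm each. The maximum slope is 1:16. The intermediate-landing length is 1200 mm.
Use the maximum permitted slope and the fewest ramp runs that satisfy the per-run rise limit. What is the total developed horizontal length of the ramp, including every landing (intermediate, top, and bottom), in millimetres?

46624 mm

⌈2389/400⌉ = 6 ramp runs. That means 5 intermediate landings.
Ramp run (horizontal) at 1:16: 2389 × 16 = 38224 mm.
Intermediate landings: 5 × 1200 = 6000 mm.
Top and bottom landings: 2 × 1200 = 2400 mm.
Total = 38224 + 6000 + 2400 = 46624 mm.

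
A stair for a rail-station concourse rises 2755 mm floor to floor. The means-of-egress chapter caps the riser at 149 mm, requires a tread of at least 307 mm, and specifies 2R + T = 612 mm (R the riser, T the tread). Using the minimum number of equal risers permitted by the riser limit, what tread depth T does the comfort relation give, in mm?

322 mm

⌈2755/149⌉ = 19 risers.
Each riser is 2755/19 = 145 mm (≤ 149 mm).
T = 612 − 2·145 = 322 mm, which satisfies the 307 mm minimum.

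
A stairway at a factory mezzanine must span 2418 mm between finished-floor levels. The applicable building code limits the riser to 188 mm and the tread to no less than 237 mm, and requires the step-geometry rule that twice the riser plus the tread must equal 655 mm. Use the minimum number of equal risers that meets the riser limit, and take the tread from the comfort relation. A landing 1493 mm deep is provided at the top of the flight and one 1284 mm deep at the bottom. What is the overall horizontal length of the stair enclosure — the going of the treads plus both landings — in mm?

2418 / 188 = 12.862 → round up to 13 risers.
R = 2418 ÷ 13 = 186 mm.
From 2R + T = 655: T = 655 − 372 = 283 mm.
Going = (13 − 1) × 283 = 3396 mm.
Enclosure = 3396 + 1493 + 1284 = 6173 mm.

6173 mm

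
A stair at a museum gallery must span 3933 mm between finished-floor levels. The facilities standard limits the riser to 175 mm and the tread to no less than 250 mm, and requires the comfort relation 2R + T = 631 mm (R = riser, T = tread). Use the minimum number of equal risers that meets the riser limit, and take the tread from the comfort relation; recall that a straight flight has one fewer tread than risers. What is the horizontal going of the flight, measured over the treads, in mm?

3933 / 175 = 22.474 → round up to 23 risers.
Riser R = 3933 / 23 = 171 mm, within the 175 mm limit.
Tread T = 631 − 2 × 171 = 289 mm (≥ 250 mm).
23 risers give 22 treads; going = 22 × 289 = 6358 mm.

6358 mm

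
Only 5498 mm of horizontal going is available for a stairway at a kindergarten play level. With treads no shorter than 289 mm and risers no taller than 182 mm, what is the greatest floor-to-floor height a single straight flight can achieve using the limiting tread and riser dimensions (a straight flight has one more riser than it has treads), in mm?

3640 mm

5498 / 289 = 19.02, so 19 treads fit.
Risers = treads + 1 = 20.
Maximum height = 20 × 182 = 3640 mm.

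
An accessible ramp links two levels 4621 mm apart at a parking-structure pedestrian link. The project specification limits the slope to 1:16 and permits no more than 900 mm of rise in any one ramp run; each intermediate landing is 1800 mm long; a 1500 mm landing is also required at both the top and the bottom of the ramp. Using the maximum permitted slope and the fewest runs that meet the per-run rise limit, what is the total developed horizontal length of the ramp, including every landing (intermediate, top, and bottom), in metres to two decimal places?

85.94 m

⌈4621/900⌉ = 6 ramp runs. That means 5 intermediate landings.
Horizontal run for 4621 mm of rise at 1:16 is 4621 × 16 = 73936 mm.
5 intermediate landings contribute 5 × 1800 = 9000 mm.
Top and bottom landings: 2 × 1500 = 3000 mm.
Total = 73936 + 9000 + 3000 = 85936 mm.
= 85.94 m.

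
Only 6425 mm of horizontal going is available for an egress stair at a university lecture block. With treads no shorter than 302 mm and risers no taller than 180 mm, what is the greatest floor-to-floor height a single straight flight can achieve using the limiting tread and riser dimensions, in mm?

3960 mm

Treads that fit: ⌊6425 / 302⌋ = 21.
Risers = treads + 1 = 22.
Maximum height = 22 × 180 = 3960 mm.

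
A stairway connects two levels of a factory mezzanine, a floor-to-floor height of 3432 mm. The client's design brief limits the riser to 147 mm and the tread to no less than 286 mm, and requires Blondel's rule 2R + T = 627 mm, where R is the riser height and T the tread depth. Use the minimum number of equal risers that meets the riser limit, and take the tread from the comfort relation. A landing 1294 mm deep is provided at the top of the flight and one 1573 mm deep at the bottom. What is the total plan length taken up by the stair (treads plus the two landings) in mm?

At most 147 each: 3432/147 = 23.35, giving 24 risers.
R = 3432 ÷ 24 = 143 mm.
From 2R + T = 627: T = 627 − 286 = 341 mm.
24 risers give 23 treads; going = 23 × 341 = 7843 mm.
Add landings: 7843 + 1294 + 1573 = 10710 mm.

10710 mm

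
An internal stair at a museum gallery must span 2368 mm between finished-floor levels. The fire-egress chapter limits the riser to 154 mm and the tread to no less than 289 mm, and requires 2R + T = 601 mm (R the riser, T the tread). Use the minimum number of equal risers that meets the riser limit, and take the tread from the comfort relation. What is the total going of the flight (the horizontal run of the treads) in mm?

⌈2368/154⌉ = 16 risers.
R = 2368 ÷ 16 = 148 mm.
From 2R + T = 601: T = 601 − 296 = 305 mm.
Going = (16 − 1) × 305 = 4575 mm.

4575 mm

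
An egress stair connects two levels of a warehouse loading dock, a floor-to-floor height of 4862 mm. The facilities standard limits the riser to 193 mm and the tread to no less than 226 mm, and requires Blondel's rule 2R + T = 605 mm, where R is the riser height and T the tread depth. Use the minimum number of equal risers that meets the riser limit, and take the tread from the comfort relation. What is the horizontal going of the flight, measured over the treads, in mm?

4862 / 193 = 25.192 → round up to 26 risers.
Each riser is 4862/26 = 187 mm (≤ 193 mm).
Tread T = 605 − 2 × 187 = 231 mm (≥ 226 mm).
Going = (26 − 1) × 231 = 5775 mm.

5775 mm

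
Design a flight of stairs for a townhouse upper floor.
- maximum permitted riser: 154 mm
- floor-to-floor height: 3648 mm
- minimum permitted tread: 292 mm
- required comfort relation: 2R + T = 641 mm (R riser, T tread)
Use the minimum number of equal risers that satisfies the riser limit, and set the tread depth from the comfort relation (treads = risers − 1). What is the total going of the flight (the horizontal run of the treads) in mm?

7751 mm

⌈3648/154⌉ = 24 risers.
Each riser is 3648/24 = 152 mm (≤ 154 mm).
From 2R + T = 641: T = 641 − 304 = 337 mm.
24 risers give 23 treads; going = 23 × 337 = 7751 mm.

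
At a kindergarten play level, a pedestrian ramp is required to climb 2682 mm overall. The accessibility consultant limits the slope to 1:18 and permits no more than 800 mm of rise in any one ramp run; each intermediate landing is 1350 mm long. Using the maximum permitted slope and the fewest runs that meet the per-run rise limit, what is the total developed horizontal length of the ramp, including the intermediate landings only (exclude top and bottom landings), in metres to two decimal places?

52.33 m

⌈2682/800⌉ = 4 ramp runs. That means 3 intermediate landings.
Horizontal run for 2682 mm of rise at 1:18 is 2682 × 18 = 48276 mm.
Intermediate landings: 3 × 1350 = 4050 mm.
Total developed length = 48276 + 4050 = 52326 mm.
= 52.33 m.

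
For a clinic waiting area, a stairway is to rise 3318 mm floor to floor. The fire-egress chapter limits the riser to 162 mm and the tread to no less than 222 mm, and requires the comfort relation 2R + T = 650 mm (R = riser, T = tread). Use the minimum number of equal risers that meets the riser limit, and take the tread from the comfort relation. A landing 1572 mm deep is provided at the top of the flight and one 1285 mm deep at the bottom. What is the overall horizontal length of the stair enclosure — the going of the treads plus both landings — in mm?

9537 mm

3318 / 162 = 20.48, so 21 risers are needed.
Riser R = 3318 / 21 = 158 mm, within the 162 mm limit.
Tread T = 650 − 2 × 158 = 334 mm (≥ 222 mm).
Treads = 21 − 1 = 20; going = 20 × 334 = 6680 mm.
Add landings: 6680 + 1572 + 1285 = 9537 mm.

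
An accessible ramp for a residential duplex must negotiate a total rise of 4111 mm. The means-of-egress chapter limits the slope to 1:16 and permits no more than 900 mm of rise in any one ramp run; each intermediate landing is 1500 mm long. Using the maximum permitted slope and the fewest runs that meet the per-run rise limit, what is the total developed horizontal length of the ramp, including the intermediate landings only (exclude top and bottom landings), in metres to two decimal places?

71.78 m

4111 / 900 = 4.57, so 5 ramp runs are needed. That means 4 intermediate landings.
Horizontal run for 4111 mm of rise at 1:16 is 4111 × 16 = 65776 mm.
Intermediate landings: 4 × 1500 = 6000 mm.
Developed length = 65776 + 6000 = 71776 mm.
= 71.78 m.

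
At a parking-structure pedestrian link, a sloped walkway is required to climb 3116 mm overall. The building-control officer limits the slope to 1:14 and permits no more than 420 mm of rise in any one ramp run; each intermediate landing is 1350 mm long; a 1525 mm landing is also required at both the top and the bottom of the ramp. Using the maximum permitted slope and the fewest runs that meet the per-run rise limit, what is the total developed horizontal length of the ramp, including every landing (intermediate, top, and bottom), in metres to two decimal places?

⌈3116/420⌉ = 8 ramp runs. That means 7 intermediate landings.
Ramp run (horizontal) at 1:14: 3116 × 14 = 43624 mm.
Intermediate landings: 7 × 1350 = 9450 mm.
Top and bottom landings: 2 × 1525 = 3050 mm.
Total = 43624 + 9450 + 3050 = 56124 mm.
= 56.12 m.

56.12 m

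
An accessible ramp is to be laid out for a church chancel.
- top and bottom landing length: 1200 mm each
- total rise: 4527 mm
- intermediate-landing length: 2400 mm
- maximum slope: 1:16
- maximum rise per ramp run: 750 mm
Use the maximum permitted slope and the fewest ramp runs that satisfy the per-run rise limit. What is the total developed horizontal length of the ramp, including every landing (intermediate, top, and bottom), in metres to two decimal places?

4527 / 750 = 6.036 → round up to 7 ramp runs. That means 6 intermediate landings.
Horizontal run for 4527 mm of rise at 1:16 is 4527 × 16 = 72432 mm.
6 intermediate landings contribute 6 × 2400 = 14400 mm.
Top and bottom landings: 2 × 1200 = 2400 mm.
Total = 72432 + 14400 + 2400 = 89232 mm.
= 89.23 m.

89.23 m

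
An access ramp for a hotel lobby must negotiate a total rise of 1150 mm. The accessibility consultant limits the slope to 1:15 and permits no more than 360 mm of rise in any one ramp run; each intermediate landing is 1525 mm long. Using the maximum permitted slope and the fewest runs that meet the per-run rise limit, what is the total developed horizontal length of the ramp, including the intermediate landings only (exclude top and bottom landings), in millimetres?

⌈1150/360⌉ = 4 ramp runs. That means 3 intermediate landings.
Ramp run (horizontal) at 1:15: 1150 × 15 = 17250 mm.
Intermediate landings: 3 × 1525 = 4575 mm.
Developed length = 17250 + 4575 = 21825 mm.

21825 mm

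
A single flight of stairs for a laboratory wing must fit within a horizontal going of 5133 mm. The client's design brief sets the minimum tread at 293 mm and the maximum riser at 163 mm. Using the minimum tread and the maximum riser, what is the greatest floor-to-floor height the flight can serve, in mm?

2934 mm

Treads that fit: ⌊5133 / 293⌋ = 17.
Risers = treads + 1 = 18.
Maximum height = 18 × 163 = 2934 mm.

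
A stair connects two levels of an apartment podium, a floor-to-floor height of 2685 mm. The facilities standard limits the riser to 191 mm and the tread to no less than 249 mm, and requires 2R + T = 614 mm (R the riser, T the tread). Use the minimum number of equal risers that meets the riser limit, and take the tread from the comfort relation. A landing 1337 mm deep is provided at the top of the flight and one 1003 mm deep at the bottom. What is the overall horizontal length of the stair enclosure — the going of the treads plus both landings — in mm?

5924 mm

2685 / 191 = 14.058 → round up to 15 risers.
R = 2685 ÷ 15 = 179 mm.
T = 614 − 2·179 = 256 mm, which satisfies the 249 mm minimum.
Going = (15 − 1) × 256 = 3584 mm.
Add landings: 3584 + 1337 + 1003 = 5924 mm.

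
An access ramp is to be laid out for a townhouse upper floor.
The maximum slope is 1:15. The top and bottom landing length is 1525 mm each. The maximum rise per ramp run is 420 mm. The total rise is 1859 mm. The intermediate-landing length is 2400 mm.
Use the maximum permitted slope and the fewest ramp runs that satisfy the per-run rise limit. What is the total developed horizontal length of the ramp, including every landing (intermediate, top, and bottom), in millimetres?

40535 mm

1859 / 420 = 4.426 → round up to 5 ramp runs. That means 4 intermediate landings.
Horizontal run for 1859 mm of rise at 1:15 is 1859 × 15 = 27885 mm.
Intermediate landings: 4 × 2400 = 9600 mm.
Top and bottom landings: 2 × 1525 = 3050 mm.
Total = 27885 + 9600 + 3050 = 40535 mm.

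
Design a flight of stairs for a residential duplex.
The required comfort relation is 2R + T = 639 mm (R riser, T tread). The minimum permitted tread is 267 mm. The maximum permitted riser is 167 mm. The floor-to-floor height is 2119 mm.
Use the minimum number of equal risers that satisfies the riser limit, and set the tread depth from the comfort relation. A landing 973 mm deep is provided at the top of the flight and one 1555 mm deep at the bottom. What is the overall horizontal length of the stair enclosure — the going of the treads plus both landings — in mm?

6284 mm

2119 / 167 = 12.69, so 13 risers are needed.
R = 2119 ÷ 13 = 163 mm.
From 2R + T = 639: T = 639 − 326 = 313 mm.
Treads = 13 − 1 = 12; going = 12 × 313 = 3756 mm.
Enclosure = 3756 + 973 + 1555 = 6284 mm.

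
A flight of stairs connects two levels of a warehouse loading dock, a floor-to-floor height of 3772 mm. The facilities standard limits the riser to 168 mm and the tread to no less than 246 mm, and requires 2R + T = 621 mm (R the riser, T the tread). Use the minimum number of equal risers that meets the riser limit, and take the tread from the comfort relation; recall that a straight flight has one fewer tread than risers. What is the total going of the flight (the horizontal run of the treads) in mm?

At most 168 each: 3772/168 = 22.45, giving 23 risers.
Riser R = 3772 / 23 = 164 mm, within the 168 mm limit.
Tread T = 621 − 2 × 164 = 293 mm (≥ 246 mm).
Going = (23 − 1) × 293 = 6446 mm.

6446 mm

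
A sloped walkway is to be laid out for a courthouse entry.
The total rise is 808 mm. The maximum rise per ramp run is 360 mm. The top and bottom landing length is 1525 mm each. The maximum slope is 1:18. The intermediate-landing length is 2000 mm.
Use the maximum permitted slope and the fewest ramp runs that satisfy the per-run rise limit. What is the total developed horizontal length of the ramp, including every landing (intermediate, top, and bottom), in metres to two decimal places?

808 / 360 = 2.24, so 3 ramp runs are needed. That means 2 intermediate landings.
Ramp run (horizontal) at 1:18: 808 × 18 = 14544 mm.
Intermediate landings: 2 × 2000 = 4000 mm.
Top and bottom landings: 2 × 1525 = 3050 mm.
Total = 14544 + 4000 + 3050 = 21594 mm.
= 21.59 m.

21.59 m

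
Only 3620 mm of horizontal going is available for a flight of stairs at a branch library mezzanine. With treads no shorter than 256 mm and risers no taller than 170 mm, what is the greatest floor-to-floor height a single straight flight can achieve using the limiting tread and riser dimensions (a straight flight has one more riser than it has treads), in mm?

Treads that fit: ⌊3620 / 256⌋ = 14.
Risers = treads + 1 = 15.
Maximum height = 15 × 170 = 2550 mm.

2550 mm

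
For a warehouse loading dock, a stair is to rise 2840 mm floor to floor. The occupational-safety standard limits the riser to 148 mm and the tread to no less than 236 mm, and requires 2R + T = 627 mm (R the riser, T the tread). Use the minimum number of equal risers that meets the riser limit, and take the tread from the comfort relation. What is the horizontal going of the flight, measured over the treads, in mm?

2840 / 148 = 19.189 → round up to 20 risers.
Each riser is 2840/20 = 142 mm (≤ 148 mm).
Tread T = 627 − 2 × 142 = 343 mm (≥ 236 mm).
20 risers give 19 treads; going = 19 × 343 = 6517 mm.

6517 mm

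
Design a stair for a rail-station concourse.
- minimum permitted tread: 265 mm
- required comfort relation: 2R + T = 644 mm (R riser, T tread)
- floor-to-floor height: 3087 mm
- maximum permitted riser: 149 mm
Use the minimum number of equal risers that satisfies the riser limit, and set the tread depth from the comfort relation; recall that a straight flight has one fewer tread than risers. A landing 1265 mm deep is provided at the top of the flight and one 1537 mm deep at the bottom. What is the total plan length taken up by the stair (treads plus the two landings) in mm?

⌈3087/149⌉ = 21 risers.
R = 3087 ÷ 21 = 147 mm.
Tread T = 644 − 2 × 147 = 350 mm (≥ 265 mm).
21 risers give 20 treads; going = 20 × 350 = 7000 mm.
Enclosure = 7000 + 1265 + 1537 = 9802 mm.

9802 mm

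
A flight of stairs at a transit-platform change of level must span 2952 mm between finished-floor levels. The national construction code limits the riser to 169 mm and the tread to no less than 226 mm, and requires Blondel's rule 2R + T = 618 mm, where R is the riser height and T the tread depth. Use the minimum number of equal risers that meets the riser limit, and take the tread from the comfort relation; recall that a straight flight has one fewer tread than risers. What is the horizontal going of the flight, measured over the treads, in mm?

2952 / 169 = 17.467 → round up to 18 risers.
Riser R = 2952 / 18 = 164 mm, within the 169 mm limit.
Tread T = 618 − 2 × 164 = 290 mm (≥ 226 mm).
Going = (18 − 1) × 290 = 4930 mm.

4930 mm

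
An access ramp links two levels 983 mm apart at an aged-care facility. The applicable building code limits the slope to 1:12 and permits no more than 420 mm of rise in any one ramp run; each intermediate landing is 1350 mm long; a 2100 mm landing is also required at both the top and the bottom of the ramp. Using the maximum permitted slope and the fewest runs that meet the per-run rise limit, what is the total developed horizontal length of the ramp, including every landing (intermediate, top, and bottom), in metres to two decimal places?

18.70 m

983 / 420 = 2.34, so 3 ramp runs are needed. That means 2 intermediate landings.
Horizontal run for 983 mm of rise at 1:12 is 983 × 12 = 11796 mm.
2 intermediate landings contribute 2 × 1350 = 2700 mm.
Top and bottom landings: 2 × 2100 = 4200 mm.
Total = 11796 + 2700 + 4200 = 18696 mm.
= 18.70 m.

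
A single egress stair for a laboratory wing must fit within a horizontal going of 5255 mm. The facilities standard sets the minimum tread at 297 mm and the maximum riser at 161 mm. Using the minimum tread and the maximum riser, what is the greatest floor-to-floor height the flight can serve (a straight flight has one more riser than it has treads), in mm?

2898 mm

5255 / 297 = 17.69, so 17 treads fit.
Risers = treads + 1 = 18.
Maximum height = 18 × 161 = 2898 mm.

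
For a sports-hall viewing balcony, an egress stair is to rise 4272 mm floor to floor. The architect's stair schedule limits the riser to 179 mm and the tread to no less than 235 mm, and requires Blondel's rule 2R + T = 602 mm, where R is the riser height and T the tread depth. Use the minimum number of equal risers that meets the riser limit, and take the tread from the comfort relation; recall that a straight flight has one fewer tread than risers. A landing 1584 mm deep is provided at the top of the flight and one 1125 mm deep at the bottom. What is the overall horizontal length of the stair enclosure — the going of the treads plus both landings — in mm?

⌈4272/179⌉ = 24 risers.
R = 4272 ÷ 24 = 178 mm.
From 2R + T = 602: T = 602 − 356 = 246 mm.
Treads = 24 − 1 = 23; going = 23 × 246 = 5658 mm.
Add landings: 5658 + 1584 + 1125 = 8367 mm.

8367 mm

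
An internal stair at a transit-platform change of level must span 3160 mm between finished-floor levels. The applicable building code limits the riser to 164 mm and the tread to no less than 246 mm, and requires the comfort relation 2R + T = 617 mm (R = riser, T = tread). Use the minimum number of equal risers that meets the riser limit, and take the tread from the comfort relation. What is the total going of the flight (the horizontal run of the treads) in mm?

5719 mm

3160 / 164 = 19.268 → round up to 20 risers.
R = 3160 ÷ 20 = 158 mm.
From 2R + T = 617: T = 617 − 316 = 301 mm.
20 risers give 19 treads; going = 19 × 301 = 5719 mm.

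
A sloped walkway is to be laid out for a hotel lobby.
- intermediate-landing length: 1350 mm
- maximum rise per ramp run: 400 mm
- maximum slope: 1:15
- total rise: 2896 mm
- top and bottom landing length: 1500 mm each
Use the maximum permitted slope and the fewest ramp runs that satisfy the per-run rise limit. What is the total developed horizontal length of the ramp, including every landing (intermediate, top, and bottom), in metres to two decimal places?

⌈2896/400⌉ = 8 ramp runs. That means 7 intermediate landings.
Horizontal run for 2896 mm of rise at 1:15 is 2896 × 15 = 43440 mm.
7 intermediate landings contribute 7 × 1350 = 9450 mm.
Top and bottom landings: 2 × 1500 = 3000 mm.
Total = 43440 + 9450 + 3000 = 55890 mm.
= 55.89 m.

55.89 m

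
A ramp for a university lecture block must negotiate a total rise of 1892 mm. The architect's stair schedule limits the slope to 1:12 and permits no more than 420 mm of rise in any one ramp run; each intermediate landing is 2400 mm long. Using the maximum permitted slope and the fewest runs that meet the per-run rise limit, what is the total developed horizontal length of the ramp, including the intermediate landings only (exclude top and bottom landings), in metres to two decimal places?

32.30 m

At most 420 each: 1892/420 = 4.50, giving 5 ramp runs. That means 4 intermediate landings.
Ramp run (horizontal) at 1:12: 1892 × 12 = 22704 mm.
Intermediate landings: 4 × 2400 = 9600 mm.
Total developed length = 22704 + 9600 = 32304 mm.
= 32.30 m.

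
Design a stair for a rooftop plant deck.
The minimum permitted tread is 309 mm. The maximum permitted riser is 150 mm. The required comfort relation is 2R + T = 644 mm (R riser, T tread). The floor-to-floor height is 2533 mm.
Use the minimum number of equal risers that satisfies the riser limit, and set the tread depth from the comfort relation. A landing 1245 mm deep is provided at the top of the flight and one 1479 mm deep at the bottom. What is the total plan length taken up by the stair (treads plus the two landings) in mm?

At most 150 each: 2533/150 = 16.89, giving 17 risers.
Riser R = 2533 / 17 = 149 mm, within the 150 mm limit.
Tread T = 644 − 2 × 149 = 346 mm (≥ 309 mm).
Treads = 17 − 1 = 16; going = 16 × 346 = 5536 mm.
Enclosure = 5536 + 1245 + 1479 = 8260 mm.

8260 mm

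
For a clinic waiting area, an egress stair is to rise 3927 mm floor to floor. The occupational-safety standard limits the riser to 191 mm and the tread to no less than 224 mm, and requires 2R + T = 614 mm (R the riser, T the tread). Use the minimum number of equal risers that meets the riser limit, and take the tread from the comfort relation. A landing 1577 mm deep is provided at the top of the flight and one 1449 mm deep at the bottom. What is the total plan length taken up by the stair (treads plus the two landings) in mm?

7826 mm

3927 / 191 = 20.56, so 21 risers are needed.
R = 3927 ÷ 21 = 187 mm.
From 2R + T = 614: T = 614 − 374 = 240 mm.
21 risers give 20 treads; going = 20 × 240 = 4800 mm.
Add landings: 4800 + 1577 + 1449 = 7826 mm.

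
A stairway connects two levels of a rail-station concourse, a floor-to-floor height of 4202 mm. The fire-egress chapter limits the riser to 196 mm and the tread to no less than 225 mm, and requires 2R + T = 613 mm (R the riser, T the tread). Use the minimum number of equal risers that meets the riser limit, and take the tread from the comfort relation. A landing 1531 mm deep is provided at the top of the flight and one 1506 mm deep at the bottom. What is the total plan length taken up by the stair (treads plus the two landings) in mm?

4202 / 196 = 21.439 → round up to 22 risers.
R = 4202 ÷ 22 = 191 mm.
Tread T = 613 − 2 × 191 = 231 mm (≥ 225 mm).
Going = (22 − 1) × 231 = 4851 mm.
Add landings: 4851 + 1531 + 1506 = 7888 mm.

7888 mm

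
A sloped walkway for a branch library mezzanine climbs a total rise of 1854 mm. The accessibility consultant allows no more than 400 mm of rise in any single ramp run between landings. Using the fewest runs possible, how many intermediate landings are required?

4 intermediate landings

1854 / 400 = 4.63, so 5 ramp runs are needed.
5 runs are separated by 4 intermediate landings.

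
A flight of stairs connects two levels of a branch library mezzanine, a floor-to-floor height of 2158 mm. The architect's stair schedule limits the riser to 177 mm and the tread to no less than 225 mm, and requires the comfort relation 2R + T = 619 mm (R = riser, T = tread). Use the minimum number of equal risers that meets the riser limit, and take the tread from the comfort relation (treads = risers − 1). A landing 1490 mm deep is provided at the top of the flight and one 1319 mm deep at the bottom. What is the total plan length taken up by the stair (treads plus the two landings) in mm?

6253 mm

2158 / 177 = 12.192 → round up to 13 risers.
Riser R = 2158 / 13 = 166 mm, within the 177 mm limit.
T = 619 − 2·166 = 287 mm, which satisfies the 225 mm minimum.
13 risers give 12 treads; going = 12 × 287 = 3444 mm.
Enclosure = 3444 + 1490 + 1319 = 6253 mm.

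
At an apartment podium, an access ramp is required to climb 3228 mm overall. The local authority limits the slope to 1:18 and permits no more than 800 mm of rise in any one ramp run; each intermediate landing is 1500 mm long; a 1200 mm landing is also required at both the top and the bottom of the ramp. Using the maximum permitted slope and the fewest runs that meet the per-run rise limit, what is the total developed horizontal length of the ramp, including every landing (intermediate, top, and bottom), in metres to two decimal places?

66.50 m

3228 / 800 = 4.04, so 5 ramp runs are needed. That means 4 intermediate landings.
Ramp run (horizontal) at 1:18: 3228 × 18 = 58104 mm.
Intermediate landings: 4 × 1500 = 6000 mm.
Top and bottom landings: 2 × 1200 = 2400 mm.
Total = 58104 + 6000 + 2400 = 66504 mm.
= 66.50 m.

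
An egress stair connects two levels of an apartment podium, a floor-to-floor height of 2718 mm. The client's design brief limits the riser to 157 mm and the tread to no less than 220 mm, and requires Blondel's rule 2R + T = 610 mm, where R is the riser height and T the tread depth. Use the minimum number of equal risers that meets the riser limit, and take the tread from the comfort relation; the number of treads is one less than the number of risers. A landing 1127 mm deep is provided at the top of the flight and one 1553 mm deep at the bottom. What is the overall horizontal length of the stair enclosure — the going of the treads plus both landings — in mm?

At most 157 each: 2718/157 = 17.31, giving 18 risers.
R = 2718 ÷ 18 = 151 mm.
Tread T = 610 − 2 × 151 = 308 mm (≥ 220 mm).
Treads = 18 − 1 = 17; going = 17 × 308 = 5236 mm.
Enclosure = 5236 + 1127 + 1553 = 7916 mm.

7916 mm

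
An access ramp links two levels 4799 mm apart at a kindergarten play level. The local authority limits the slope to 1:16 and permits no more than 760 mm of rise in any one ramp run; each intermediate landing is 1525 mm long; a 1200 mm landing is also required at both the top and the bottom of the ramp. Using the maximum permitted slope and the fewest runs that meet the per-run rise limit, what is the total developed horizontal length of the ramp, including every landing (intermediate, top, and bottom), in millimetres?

4799 / 760 = 6.31, so 7 ramp runs are needed. That means 6 intermediate landings.
Horizontal run for 4799 mm of rise at 1:16 is 4799 × 16 = 76784 mm.
6 intermediate landings contribute 6 × 1525 = 9150 mm.
Top and bottom landings: 2 × 1200 = 2400 mm.
Total = 76784 + 9150 + 2400 = 88334 mm.

88334 mm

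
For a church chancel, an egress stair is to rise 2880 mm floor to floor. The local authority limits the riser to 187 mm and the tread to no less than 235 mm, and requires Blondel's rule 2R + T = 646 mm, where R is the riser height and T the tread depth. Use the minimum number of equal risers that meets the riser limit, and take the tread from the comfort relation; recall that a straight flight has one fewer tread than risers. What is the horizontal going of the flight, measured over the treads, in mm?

⌈2880/187⌉ = 16 risers.
Each riser is 2880/16 = 180 mm (≤ 187 mm).
T = 646 − 2·180 = 286 mm, which satisfies the 235 mm minimum.
Going = (16 − 1) × 286 = 4290 mm.

4290 mm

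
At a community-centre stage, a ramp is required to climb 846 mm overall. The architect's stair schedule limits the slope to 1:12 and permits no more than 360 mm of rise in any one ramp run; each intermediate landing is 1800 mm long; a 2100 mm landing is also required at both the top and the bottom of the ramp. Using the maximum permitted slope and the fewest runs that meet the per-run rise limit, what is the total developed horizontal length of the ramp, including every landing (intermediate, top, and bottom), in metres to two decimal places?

17.95 m

846 / 360 = 2.35, so 3 ramp runs are needed. That means 2 intermediate landings.
Ramp run (horizontal) at 1:12: 846 × 12 = 10152 mm.
2 intermediate landings contribute 2 × 1800 = 3600 mm.
Top and bottom landings: 2 × 2100 = 4200 mm.
Total = 10152 + 3600 + 4200 = 17952 mm.
= 17.95 m.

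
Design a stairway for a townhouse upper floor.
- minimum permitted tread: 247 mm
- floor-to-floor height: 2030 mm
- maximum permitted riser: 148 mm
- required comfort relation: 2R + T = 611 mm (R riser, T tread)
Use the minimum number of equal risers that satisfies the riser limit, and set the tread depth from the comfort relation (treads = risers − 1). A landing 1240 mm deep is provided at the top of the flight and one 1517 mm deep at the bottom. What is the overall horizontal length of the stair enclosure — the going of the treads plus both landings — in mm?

6930 mm

2030 / 148 = 13.72, so 14 risers are needed.
R = 2030 ÷ 14 = 145 mm.
Tread T = 611 − 2 × 145 = 321 mm (≥ 247 mm).
14 risers give 13 treads; going = 13 × 321 = 4173 mm.
Add landings: 4173 + 1240 + 1517 = 6930 mm.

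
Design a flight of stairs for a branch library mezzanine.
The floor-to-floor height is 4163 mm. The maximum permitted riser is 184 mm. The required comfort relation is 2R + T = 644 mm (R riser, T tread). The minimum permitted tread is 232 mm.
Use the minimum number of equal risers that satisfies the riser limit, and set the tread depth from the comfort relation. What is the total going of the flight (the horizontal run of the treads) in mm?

4163 / 184 = 22.625 → round up to 23 risers.
R = 4163 ÷ 23 = 181 mm.
T = 644 − 2·181 = 282 mm, which satisfies the 232 mm minimum.
23 risers give 22 treads; going = 22 × 282 = 6204 mm.

6204 mm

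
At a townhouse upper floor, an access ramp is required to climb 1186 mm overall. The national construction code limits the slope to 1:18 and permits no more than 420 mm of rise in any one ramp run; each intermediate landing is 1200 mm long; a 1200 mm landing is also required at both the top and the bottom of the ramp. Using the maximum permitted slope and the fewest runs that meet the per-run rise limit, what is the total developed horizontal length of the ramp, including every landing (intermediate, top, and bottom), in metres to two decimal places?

⌈1186/420⌉ = 3 ramp runs. That means 2 intermediate landings.
Ramp run (horizontal) at 1:18: 1186 × 18 = 21348 mm.
Intermediate landings: 2 × 1200 = 2400 mm.
Top and bottom landings: 2 × 1200 = 2400 mm.
Total = 21348 + 2400 + 2400 = 26148 mm.
= 26.15 m.

26.15 m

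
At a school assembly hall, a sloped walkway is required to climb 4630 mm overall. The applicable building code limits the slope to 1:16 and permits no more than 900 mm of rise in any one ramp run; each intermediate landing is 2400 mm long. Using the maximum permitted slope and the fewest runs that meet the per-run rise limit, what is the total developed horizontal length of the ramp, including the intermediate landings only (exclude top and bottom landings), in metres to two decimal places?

86.08 m

⌈4630/900⌉ = 6 ramp runs. That means 5 intermediate landings.
Ramp run (horizontal) at 1:16: 4630 × 16 = 74080 mm.
Intermediate landings: 5 × 2400 = 12000 mm.
Developed length = 74080 + 12000 = 86080 mm.
= 86.08 m.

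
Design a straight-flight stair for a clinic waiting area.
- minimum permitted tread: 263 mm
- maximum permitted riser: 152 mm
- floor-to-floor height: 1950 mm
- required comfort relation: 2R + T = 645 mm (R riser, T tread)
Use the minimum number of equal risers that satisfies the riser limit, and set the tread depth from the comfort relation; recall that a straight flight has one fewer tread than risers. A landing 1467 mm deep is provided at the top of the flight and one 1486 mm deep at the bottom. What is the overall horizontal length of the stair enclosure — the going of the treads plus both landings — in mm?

7093 mm

At most 152 each: 1950/152 = 12.83, giving 13 risers.
Riser R = 1950 / 13 = 150 mm, within the 152 mm limit.
From 2R + T = 645: T = 645 − 300 = 345 mm.
Treads = 13 − 1 = 12; going = 12 × 345 = 4140 mm.
Enclosure = 4140 + 1467 + 1486 = 7093 mm.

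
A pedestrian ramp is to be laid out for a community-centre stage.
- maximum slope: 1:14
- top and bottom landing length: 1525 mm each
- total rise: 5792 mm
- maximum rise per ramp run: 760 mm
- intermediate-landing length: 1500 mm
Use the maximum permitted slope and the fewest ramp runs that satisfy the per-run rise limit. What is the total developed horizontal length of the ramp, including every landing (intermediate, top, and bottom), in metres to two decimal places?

94.64 m

⌈5792/760⌉ = 8 ramp runs. That means 7 intermediate landings.
Ramp run (horizontal) at 1:14: 5792 × 14 = 81088 mm.
Intermediate landings: 7 × 1500 = 10500 mm.
Top and bottom landings: 2 × 1525 = 3050 mm.
Total = 81088 + 10500 + 3050 = 94638 mm.
= 94.64 m.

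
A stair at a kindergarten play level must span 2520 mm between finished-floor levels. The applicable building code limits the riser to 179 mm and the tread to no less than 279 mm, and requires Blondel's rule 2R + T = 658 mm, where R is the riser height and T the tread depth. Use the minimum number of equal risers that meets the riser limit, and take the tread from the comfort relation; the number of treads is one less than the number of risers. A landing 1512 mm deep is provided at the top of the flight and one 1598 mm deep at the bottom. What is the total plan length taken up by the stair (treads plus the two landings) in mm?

⌈2520/179⌉ = 15 risers.
R = 2520 ÷ 15 = 168 mm.
From 2R + T = 658: T = 658 − 336 = 322 mm.
15 risers give 14 treads; going = 14 × 322 = 4508 mm.
Enclosure = 4508 + 1512 + 1598 = 7618 mm.

7618 mm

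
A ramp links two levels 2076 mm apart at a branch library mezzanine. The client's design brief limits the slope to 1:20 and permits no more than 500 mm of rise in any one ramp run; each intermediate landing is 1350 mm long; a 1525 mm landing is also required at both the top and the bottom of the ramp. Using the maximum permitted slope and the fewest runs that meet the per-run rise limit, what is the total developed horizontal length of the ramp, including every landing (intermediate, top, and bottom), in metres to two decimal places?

⌈2076/500⌉ = 5 ramp runs. That means 4 intermediate landings.
Ramp run (horizontal) at 1:20: 2076 × 20 = 41520 mm.
4 intermediate landings contribute 4 × 1350 = 5400 mm.
Top and bottom landings: 2 × 1525 = 3050 mm.
Total = 41520 + 5400 + 3050 = 49970 mm.
= 49.97 m.

49.97 m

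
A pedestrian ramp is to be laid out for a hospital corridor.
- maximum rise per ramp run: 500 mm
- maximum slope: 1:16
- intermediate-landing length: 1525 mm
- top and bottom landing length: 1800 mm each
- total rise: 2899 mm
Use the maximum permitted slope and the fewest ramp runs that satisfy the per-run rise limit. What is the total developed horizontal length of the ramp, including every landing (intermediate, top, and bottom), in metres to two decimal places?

2899 / 500 = 5.798 → round up to 6 ramp runs. That means 5 intermediate landings.
Ramp run (horizontal) at 1:16: 2899 × 16 = 46384 mm.
Intermediate landings: 5 × 1525 = 7625 mm.
Top and bottom landings: 2 × 1800 = 3600 mm.
Total = 46384 + 7625 + 3600 = 57609 mm.
= 57.61 m.

57.61 m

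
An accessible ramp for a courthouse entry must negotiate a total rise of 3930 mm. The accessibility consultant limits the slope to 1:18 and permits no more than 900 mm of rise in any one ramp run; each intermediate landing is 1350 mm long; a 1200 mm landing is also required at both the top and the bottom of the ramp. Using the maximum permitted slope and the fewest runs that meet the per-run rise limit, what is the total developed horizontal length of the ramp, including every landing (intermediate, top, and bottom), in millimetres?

⌈3930/900⌉ = 5 ramp runs. That means 4 intermediate landings.
Horizontal run for 3930 mm of rise at 1:18 is 3930 × 18 = 70740 mm.
Intermediate landings: 4 × 1350 = 5400 mm.
Top and bottom landings: 2 × 1200 = 2400 mm.
Total = 70740 + 5400 + 2400 = 78540 mm.

78540 mm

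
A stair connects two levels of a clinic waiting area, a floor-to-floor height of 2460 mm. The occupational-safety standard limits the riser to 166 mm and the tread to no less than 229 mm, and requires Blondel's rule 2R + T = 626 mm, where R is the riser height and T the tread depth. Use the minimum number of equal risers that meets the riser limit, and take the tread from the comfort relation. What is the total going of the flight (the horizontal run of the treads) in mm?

4172 mm

At most 166 each: 2460/166 = 14.82, giving 15 risers.
R = 2460 ÷ 15 = 164 mm.
Tread T = 626 − 2 × 164 = 298 mm (≥ 229 mm).
Treads = 15 − 1 = 14; going = 14 × 298 = 4172 mm.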